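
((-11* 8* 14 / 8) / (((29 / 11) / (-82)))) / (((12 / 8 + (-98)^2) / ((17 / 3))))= 2.83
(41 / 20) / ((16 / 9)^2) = 0.65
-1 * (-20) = 20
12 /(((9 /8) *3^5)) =32 /729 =0.04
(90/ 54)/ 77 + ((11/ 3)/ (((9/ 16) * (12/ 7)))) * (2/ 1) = 47567/ 6237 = 7.63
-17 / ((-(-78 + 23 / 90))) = -1530 / 6997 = -0.22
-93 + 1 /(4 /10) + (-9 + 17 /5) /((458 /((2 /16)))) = -414497 /4580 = -90.50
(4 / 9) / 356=1 / 801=0.00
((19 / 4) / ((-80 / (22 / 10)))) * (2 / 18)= -209 / 14400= -0.01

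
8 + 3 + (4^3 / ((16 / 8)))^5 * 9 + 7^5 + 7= 302006713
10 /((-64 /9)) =-45 /32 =-1.41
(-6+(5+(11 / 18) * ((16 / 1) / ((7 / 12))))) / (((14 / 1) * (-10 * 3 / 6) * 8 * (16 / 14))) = -331 / 13440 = -0.02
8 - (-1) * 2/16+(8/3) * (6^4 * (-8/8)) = -27583/8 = -3447.88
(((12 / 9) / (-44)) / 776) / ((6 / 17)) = -17 / 153648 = -0.00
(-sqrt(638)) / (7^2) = -sqrt(638) / 49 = -0.52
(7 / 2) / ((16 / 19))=133 / 32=4.16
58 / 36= 29 / 18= 1.61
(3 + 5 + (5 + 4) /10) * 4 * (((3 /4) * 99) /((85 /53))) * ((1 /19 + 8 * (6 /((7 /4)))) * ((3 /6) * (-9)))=-542167263 /2660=-203822.28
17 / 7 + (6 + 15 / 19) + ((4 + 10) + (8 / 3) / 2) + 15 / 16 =162721 / 6384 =25.49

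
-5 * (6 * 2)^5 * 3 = -3732480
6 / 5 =1.20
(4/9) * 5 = 2.22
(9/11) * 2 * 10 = 180/11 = 16.36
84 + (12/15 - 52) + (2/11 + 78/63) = 39524/1155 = 34.22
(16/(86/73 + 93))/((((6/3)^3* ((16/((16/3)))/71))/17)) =176222/20625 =8.54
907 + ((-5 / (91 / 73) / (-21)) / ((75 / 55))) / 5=25999958 / 28665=907.03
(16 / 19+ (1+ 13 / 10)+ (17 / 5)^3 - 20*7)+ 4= -444381 / 4750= -93.55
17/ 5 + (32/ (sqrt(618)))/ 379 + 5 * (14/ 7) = 16 * sqrt(618)/ 117111 + 67/ 5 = 13.40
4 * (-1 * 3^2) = -36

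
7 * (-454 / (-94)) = 1589 / 47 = 33.81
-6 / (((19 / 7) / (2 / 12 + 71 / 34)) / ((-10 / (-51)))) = -16100 / 16473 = -0.98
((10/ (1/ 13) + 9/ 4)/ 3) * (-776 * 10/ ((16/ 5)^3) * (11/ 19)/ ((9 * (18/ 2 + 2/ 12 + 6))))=-352776875/ 7967232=-44.28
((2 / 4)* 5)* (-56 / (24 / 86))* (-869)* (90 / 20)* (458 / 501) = 299496505 / 167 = 1793392.25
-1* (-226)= 226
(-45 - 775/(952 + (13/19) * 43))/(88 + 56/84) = -1280760/2480051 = -0.52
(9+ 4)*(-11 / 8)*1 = -143 / 8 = -17.88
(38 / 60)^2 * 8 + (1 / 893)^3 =514152053179 / 160227440325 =3.21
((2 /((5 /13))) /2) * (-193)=-501.80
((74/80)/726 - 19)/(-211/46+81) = -12689629/51037800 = -0.25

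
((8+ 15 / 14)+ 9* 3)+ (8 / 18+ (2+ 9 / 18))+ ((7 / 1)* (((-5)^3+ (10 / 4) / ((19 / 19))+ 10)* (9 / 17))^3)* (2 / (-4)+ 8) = -54929216390911 / 4952304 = -11091648.73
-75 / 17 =-4.41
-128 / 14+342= 2330 / 7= 332.86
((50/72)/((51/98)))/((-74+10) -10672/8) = -0.00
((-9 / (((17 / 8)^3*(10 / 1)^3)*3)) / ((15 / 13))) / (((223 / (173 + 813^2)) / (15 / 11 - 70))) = 83060591744 / 1506448625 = 55.14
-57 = -57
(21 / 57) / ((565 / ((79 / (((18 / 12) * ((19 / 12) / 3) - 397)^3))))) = -0.00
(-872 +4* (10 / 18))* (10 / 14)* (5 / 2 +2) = -19570 / 7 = -2795.71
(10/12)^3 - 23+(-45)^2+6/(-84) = 3027791/1512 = 2002.51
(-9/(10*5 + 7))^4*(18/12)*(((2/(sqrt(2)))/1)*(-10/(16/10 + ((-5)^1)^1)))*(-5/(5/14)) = -85050*sqrt(2)/2215457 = -0.05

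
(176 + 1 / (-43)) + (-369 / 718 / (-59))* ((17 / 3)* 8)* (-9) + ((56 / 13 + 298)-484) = -109752579 / 11840179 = -9.27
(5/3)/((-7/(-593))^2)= 1758245/147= 11960.85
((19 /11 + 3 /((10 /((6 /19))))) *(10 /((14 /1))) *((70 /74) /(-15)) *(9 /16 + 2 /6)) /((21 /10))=-7310 /208791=-0.04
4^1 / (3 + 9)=0.33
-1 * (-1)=1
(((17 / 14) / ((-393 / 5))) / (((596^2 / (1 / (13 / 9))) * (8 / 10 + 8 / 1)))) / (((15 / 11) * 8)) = -85 / 271009915904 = -0.00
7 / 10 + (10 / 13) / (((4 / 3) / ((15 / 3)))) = 233 / 65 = 3.58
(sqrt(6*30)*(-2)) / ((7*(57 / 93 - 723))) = 186*sqrt(5) / 78379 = 0.01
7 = 7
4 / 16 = 1 / 4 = 0.25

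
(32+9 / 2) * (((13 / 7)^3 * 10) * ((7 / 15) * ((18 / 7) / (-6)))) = -160381 / 343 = -467.58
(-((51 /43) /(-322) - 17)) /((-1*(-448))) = 235433 /6203008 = 0.04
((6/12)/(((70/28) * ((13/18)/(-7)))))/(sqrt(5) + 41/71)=183393/764530 - 317583 * sqrt(5)/764530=-0.69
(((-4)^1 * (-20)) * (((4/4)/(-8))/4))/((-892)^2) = -0.00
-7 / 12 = -0.58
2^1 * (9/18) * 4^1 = 4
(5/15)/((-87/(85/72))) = -85/18792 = -0.00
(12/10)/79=0.02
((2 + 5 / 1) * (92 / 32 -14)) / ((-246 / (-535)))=-333305 / 1968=-169.36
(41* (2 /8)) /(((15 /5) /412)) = 4223 /3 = 1407.67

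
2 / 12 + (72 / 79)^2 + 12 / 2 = 262021 / 37446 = 7.00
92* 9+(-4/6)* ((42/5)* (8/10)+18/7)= 143816/175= 821.81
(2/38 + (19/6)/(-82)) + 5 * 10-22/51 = 49.58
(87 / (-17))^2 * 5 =37845 / 289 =130.95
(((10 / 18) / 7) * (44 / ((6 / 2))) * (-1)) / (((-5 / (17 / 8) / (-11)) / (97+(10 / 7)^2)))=-9982621 / 18522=-538.96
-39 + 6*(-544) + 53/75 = -247672/75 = -3302.29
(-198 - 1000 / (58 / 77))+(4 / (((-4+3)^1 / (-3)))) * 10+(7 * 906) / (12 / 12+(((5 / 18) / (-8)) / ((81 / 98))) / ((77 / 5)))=4953.76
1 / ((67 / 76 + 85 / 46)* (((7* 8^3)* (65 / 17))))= 7429 / 277863040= 0.00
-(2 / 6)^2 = -1 / 9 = -0.11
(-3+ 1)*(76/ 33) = -152/ 33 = -4.61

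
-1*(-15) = 15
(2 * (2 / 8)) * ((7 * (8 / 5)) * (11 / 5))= 308 / 25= 12.32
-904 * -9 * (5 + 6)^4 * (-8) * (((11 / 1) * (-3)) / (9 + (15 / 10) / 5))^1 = 104824874880 / 31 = 3381447576.77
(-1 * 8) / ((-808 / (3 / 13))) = 3 / 1313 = 0.00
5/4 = 1.25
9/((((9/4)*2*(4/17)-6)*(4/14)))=-51/8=-6.38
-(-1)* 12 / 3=4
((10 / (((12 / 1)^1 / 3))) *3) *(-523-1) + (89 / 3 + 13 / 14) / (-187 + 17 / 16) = -49107406 / 12495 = -3930.16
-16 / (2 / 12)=-96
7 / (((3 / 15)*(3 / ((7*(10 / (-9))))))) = -2450 / 27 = -90.74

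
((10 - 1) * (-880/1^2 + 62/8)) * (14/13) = -219807/26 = -8454.12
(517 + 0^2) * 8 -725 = 3411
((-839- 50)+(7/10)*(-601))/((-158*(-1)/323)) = -4230331/1580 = -2677.42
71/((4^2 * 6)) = 71/96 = 0.74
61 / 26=2.35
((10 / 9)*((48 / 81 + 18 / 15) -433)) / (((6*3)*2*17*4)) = -58213 / 297432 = -0.20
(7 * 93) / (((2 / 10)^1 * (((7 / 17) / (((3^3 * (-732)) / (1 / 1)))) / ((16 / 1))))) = -2499750720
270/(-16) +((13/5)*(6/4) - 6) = -759/40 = -18.98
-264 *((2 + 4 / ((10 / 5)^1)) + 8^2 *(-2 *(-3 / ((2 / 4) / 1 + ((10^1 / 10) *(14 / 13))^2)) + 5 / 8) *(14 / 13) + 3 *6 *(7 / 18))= -17691768 / 221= -80053.25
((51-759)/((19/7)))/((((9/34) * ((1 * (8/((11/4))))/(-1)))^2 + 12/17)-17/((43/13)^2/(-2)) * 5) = -160221733518/10342089025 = -15.49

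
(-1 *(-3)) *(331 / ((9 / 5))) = 1655 / 3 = 551.67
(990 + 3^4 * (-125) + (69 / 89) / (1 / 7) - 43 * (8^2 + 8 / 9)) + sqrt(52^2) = -9506104 / 801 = -11867.80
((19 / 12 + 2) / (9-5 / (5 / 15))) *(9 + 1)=-215 / 36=-5.97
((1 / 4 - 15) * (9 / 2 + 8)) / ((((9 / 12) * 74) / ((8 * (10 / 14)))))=-14750 / 777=-18.98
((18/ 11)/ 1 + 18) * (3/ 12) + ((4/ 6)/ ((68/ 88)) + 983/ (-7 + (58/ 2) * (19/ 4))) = 3899326/ 293403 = 13.29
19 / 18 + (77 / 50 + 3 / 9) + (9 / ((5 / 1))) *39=73.13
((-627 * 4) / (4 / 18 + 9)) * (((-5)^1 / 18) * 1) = 6270 / 83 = 75.54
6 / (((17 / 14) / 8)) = 672 / 17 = 39.53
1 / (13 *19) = 1 / 247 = 0.00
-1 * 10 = -10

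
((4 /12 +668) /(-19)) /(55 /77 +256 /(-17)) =238595 /97299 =2.45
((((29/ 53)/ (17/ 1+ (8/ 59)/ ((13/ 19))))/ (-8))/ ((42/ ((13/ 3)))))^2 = 83612927281/ 496624618105088256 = 0.00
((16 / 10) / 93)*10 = 16 / 93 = 0.17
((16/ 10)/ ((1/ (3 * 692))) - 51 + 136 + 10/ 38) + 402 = 361842/ 95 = 3808.86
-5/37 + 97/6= 3559/222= 16.03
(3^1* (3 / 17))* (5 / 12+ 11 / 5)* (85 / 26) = 471 / 104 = 4.53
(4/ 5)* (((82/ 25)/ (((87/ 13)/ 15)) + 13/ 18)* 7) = 295022/ 6525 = 45.21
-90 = -90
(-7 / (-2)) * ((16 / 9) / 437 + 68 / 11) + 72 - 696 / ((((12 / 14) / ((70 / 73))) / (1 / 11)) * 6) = 258508618 / 3158199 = 81.85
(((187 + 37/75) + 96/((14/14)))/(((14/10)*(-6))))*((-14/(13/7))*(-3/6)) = -74417/585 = -127.21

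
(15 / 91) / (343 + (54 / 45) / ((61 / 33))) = 4575 / 9537983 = 0.00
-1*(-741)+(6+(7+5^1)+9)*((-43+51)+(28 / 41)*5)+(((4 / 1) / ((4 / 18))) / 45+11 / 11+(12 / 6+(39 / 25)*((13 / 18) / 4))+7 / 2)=25986869 / 24600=1056.38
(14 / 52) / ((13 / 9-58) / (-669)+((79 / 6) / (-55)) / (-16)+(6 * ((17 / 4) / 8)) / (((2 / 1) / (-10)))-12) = -37089360 / 3834976301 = -0.01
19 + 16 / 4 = 23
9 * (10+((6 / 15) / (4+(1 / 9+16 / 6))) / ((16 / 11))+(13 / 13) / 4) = 225981 / 2440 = 92.62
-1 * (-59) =59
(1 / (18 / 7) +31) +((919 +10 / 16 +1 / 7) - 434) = 517.16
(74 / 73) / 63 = 74 / 4599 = 0.02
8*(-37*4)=-1184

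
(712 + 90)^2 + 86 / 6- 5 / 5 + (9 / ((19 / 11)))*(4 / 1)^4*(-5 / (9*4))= 36652828 / 57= 643032.07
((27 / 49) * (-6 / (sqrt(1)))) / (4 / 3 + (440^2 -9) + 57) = -243 / 14233226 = -0.00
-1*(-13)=13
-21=-21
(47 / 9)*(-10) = -470 / 9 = -52.22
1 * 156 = 156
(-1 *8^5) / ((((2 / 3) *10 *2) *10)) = -6144 / 25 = -245.76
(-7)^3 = -343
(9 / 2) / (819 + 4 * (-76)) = 9 / 1030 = 0.01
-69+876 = 807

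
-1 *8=-8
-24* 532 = -12768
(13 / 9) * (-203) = -2639 / 9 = -293.22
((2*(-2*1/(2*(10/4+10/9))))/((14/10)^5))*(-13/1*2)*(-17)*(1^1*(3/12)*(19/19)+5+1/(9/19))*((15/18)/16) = -14078125/806736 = -17.45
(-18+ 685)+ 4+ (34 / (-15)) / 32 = 161023 / 240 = 670.93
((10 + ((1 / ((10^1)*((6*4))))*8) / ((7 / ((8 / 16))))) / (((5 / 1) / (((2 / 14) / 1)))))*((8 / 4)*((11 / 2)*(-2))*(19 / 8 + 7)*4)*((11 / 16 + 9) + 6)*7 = -11598961 / 448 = -25890.54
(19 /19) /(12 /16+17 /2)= 4 /37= 0.11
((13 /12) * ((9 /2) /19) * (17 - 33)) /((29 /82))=-6396 /551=-11.61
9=9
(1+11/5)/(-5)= -16/25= -0.64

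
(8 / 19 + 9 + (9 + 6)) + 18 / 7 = 3590 / 133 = 26.99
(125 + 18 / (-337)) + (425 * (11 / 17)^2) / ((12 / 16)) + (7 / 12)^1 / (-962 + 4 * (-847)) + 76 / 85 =108585080977 / 299053800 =363.10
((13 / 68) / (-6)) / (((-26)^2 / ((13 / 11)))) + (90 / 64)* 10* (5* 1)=1262249 / 17952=70.31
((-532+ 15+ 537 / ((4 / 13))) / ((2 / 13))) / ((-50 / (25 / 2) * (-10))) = 63869 / 320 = 199.59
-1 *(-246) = 246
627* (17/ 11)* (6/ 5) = 5814/ 5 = 1162.80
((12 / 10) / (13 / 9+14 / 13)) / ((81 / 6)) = 0.04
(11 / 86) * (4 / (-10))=-11 / 215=-0.05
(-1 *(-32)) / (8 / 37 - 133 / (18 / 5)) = -21312 / 24461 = -0.87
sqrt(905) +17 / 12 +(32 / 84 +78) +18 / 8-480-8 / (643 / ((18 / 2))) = -5375063 / 13503 +sqrt(905) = -367.98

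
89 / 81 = 1.10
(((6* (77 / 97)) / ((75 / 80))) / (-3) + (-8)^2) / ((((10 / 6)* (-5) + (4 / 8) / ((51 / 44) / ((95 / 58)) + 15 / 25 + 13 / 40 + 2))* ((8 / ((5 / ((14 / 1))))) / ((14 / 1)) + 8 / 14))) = -3.50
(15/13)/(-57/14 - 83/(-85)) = -0.37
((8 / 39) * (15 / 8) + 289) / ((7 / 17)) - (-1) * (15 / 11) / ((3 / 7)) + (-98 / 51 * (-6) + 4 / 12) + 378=55943512 / 51051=1095.84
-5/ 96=-0.05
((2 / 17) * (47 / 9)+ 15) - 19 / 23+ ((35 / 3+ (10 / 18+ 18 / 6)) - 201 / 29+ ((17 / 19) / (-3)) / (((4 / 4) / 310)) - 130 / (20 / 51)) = -1554574835 / 3877938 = -400.88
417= 417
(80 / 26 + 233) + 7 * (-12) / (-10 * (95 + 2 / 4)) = 2931987 / 12415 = 236.16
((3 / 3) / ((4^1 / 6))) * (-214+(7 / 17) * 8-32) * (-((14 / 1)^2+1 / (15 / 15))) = 1219233 / 17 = 71719.59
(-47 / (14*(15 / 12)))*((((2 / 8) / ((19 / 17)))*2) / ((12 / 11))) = -8789 / 7980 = -1.10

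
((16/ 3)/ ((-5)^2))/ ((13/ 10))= 32/ 195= 0.16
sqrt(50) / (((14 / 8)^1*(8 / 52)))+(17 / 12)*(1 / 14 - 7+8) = 85 / 56+130*sqrt(2) / 7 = 27.78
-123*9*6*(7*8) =-371952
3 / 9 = 1 / 3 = 0.33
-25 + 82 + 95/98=5681/98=57.97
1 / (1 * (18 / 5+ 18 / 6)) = 5 / 33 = 0.15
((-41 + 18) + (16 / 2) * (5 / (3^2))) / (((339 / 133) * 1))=-22211 / 3051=-7.28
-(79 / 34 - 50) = 1621 / 34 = 47.68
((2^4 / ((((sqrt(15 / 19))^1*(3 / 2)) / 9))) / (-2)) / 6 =-8*sqrt(285) / 15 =-9.00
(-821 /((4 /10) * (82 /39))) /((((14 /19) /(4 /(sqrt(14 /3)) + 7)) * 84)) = -1013935 /9184- 1013935 * sqrt(42) /225008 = -139.61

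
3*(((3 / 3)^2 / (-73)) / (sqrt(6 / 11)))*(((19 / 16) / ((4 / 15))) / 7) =-285*sqrt(66) / 65408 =-0.04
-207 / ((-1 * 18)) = 23 / 2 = 11.50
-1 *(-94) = 94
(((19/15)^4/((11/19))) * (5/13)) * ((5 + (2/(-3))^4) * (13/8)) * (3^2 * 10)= 1042437679/801900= 1299.96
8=8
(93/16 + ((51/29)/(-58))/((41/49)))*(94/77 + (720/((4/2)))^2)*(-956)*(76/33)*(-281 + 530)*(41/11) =-1529692327878.00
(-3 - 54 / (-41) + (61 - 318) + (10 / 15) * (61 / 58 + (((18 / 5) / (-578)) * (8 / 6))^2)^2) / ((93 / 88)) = -10237242224789226249284 / 41942609223844224375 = -244.08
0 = 0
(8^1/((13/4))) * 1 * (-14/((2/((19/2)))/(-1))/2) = 1064/13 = 81.85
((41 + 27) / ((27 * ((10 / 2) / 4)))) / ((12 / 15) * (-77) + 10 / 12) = -0.03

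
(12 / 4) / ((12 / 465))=465 / 4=116.25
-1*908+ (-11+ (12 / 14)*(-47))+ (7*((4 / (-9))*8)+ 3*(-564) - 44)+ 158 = -2562.17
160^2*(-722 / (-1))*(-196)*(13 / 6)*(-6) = 47095193600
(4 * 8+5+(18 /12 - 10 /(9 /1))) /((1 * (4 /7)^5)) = 11311111 /18432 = 613.67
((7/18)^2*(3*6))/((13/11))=539/234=2.30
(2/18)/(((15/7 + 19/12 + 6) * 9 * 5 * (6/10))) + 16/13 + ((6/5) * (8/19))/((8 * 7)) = 37343534/30110535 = 1.24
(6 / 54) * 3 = 1 / 3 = 0.33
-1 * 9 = -9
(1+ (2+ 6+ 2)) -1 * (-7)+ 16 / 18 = 18.89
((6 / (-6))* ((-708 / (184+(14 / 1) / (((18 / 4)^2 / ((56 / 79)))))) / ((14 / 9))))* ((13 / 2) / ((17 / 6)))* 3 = 1192652019 / 70242844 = 16.98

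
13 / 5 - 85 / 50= 9 / 10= 0.90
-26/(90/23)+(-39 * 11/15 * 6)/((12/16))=-2119/9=-235.44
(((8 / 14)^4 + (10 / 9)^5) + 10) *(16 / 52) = 3.63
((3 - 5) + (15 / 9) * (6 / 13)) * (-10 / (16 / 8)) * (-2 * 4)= -49.23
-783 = -783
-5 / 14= -0.36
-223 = -223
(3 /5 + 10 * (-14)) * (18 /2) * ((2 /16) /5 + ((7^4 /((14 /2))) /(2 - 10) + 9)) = 4246821 /100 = 42468.21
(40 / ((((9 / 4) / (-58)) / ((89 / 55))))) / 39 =-165184 / 3861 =-42.78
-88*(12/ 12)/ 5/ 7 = -88/ 35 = -2.51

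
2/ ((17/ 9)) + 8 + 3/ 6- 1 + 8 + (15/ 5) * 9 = 1481/ 34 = 43.56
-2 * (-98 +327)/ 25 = -458/ 25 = -18.32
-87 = -87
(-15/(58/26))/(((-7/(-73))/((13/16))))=-185055/3248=-56.98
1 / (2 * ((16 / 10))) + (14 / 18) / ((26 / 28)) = 2153 / 1872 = 1.15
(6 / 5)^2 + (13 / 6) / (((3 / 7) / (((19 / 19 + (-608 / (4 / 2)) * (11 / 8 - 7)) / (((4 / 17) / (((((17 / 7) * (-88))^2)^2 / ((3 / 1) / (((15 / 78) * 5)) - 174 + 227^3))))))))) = 147964926613976062996 / 22567729821525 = 6556482.54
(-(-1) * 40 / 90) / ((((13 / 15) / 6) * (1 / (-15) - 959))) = -300 / 93509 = -0.00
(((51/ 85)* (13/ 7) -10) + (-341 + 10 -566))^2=820628.93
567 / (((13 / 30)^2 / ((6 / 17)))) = 3061800 / 2873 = 1065.72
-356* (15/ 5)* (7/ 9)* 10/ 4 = -6230/ 3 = -2076.67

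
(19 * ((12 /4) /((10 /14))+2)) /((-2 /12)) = -3534 /5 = -706.80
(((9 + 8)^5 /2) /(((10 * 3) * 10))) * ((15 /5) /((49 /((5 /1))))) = 1419857 /1960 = 724.42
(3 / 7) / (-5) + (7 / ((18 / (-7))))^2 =83063 / 11340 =7.32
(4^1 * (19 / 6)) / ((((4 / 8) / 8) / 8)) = 4864 / 3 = 1621.33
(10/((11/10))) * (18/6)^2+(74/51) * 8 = 52412/561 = 93.43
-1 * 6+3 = -3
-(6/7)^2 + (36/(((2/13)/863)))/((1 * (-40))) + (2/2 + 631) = -4328939/980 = -4417.28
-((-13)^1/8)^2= -2.64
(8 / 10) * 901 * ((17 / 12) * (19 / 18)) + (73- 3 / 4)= 621061 / 540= 1150.11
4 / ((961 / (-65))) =-260 / 961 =-0.27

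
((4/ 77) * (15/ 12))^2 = 25/ 5929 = 0.00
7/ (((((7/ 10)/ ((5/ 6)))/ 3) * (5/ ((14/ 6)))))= 35/ 3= 11.67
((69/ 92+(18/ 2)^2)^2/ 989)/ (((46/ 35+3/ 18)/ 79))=886976055/ 2460632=360.47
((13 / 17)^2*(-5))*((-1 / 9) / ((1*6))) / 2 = 845 / 31212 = 0.03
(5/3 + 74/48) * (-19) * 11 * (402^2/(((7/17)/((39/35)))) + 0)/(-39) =7519010.87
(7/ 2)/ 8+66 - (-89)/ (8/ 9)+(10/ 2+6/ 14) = 171.99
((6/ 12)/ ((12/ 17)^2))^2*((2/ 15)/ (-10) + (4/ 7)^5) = 5010675353/ 104552985600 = 0.05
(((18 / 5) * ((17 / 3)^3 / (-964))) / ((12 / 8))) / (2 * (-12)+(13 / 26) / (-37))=363562 / 19271565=0.02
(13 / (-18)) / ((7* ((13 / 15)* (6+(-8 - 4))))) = 0.02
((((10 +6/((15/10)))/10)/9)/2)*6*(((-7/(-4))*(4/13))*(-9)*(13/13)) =-147/65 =-2.26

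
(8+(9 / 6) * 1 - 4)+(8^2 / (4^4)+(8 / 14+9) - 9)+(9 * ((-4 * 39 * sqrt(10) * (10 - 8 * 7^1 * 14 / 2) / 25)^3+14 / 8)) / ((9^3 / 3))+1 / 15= 6098 / 945+15675814489088 * sqrt(10) / 3125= 15862808954.86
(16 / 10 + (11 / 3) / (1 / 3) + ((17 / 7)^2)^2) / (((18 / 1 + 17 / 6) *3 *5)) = 1137736 / 7503125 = 0.15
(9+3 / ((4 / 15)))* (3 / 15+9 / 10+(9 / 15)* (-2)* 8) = -1377 / 8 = -172.12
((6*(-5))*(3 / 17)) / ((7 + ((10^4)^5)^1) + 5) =-45 / 850000000000000000102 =-0.00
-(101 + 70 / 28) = -207 / 2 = -103.50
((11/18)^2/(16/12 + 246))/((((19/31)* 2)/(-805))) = -431365/435024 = -0.99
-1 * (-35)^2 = -1225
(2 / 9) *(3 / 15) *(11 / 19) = 22 / 855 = 0.03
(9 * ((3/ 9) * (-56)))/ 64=-21/ 8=-2.62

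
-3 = -3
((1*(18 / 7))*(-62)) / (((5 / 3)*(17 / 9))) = -30132 / 595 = -50.64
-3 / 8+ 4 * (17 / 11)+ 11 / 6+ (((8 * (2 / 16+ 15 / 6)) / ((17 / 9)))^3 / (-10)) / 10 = -197845729 / 32425800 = -6.10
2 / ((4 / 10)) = 5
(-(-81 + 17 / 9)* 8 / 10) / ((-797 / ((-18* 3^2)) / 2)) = 102528 / 3985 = 25.73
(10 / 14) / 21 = 5 / 147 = 0.03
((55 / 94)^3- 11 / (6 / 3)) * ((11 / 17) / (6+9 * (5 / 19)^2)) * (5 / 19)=-1533306555 / 11253582616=-0.14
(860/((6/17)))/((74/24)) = 29240/37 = 790.27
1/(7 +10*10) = 1/107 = 0.01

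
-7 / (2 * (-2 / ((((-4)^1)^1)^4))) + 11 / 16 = 7179 / 16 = 448.69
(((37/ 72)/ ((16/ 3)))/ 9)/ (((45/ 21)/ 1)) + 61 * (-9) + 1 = -28408061/ 51840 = -548.00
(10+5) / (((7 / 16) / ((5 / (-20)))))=-60 / 7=-8.57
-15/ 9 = -5/ 3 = -1.67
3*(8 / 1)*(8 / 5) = 192 / 5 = 38.40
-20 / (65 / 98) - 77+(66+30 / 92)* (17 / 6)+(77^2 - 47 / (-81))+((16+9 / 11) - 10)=6412111367 / 1065636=6017.17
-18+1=-17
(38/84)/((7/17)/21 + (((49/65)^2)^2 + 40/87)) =167206804375/296551273256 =0.56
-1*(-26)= 26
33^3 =35937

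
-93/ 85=-1.09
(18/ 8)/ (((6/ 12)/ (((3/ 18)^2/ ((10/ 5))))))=1/ 16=0.06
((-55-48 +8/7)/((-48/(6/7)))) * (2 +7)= 6417/392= 16.37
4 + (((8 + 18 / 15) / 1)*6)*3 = 848 / 5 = 169.60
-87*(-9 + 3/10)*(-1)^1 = -7569/10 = -756.90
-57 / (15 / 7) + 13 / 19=-2462 / 95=-25.92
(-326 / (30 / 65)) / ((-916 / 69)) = 53.21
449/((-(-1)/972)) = 436428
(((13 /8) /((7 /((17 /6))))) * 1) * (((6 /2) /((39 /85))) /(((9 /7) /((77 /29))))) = 111265 /12528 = 8.88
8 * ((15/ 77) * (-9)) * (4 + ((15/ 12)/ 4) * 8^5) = -11063520/ 77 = -143682.08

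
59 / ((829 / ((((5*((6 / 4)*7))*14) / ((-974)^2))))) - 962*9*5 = -34045524525795 / 786452404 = -43290.00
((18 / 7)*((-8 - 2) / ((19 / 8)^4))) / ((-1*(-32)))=-23040 / 912247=-0.03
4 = 4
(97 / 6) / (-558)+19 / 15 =20719 / 16740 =1.24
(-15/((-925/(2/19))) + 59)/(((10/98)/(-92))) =-934918628/17575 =-53195.94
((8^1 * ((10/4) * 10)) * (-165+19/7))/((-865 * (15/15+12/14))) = 45440/2249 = 20.20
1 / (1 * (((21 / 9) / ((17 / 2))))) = 51 / 14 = 3.64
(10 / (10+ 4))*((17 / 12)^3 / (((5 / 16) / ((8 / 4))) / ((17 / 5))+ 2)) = 417605 / 420714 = 0.99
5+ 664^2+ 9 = 440910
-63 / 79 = -0.80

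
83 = 83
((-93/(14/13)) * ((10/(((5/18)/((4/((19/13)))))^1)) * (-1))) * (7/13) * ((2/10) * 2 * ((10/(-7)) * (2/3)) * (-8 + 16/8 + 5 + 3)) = -464256/133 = -3490.65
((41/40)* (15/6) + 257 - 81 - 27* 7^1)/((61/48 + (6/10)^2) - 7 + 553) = -12525/657157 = -0.02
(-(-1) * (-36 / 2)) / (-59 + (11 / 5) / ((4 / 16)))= 90 / 251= 0.36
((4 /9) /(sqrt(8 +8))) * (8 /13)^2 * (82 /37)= 5248 /56277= 0.09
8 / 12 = 2 / 3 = 0.67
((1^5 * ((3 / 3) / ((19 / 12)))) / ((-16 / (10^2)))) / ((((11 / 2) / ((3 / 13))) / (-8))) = 3600 / 2717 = 1.32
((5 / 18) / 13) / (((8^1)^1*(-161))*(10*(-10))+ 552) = 5 / 30268368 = 0.00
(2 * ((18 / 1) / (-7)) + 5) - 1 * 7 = -50 / 7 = -7.14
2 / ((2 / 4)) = 4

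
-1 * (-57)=57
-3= -3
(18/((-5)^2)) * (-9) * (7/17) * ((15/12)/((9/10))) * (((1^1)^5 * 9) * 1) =-33.35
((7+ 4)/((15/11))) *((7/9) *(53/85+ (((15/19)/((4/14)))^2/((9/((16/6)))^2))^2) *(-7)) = -47.12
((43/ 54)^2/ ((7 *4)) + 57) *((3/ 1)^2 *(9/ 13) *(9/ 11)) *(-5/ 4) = -363.37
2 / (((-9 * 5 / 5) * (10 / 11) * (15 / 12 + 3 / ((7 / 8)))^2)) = -0.01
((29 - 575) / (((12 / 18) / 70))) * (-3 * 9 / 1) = 1547910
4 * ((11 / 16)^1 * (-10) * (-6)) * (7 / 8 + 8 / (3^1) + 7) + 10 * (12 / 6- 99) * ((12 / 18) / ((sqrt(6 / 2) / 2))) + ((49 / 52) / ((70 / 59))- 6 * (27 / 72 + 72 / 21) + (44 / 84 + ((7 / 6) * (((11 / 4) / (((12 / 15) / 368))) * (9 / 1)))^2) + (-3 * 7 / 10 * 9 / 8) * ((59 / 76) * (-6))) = 146419910031677 / 829920- 3880 * sqrt(3) / 9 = 176425788.42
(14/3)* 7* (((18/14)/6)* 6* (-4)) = -168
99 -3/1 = 96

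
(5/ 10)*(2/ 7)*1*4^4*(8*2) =4096/ 7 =585.14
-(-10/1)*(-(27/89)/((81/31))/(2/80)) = -12400/267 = -46.44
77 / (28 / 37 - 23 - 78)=-2849 / 3709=-0.77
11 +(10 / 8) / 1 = 49 / 4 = 12.25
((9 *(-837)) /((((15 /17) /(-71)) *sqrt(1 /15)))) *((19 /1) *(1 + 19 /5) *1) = 1382034312 *sqrt(15) /25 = 214103834.97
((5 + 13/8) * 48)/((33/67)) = 7102/11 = 645.64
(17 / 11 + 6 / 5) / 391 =151 / 21505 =0.01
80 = 80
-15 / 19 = -0.79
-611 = -611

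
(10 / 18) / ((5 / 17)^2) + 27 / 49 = 15376 / 2205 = 6.97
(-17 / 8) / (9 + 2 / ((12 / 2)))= -0.23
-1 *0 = 0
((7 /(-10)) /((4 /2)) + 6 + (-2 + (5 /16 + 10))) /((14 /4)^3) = 0.33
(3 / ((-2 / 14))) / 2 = -10.50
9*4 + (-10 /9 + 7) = 377 /9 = 41.89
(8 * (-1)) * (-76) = 608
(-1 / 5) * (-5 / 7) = 1 / 7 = 0.14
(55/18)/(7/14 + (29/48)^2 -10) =-7040/21047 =-0.33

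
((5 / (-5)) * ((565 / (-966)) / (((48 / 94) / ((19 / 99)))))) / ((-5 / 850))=-42886325 / 1147608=-37.37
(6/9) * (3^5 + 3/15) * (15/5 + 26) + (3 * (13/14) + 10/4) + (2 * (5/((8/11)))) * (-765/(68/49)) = -4825859/1680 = -2872.54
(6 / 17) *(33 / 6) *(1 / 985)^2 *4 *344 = 45408 / 16493825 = 0.00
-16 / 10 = -8 / 5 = -1.60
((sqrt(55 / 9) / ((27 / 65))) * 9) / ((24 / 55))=3575 * sqrt(55) / 216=122.74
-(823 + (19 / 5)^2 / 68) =-1399461 / 1700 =-823.21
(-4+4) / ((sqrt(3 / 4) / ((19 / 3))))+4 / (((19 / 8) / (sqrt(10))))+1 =6.33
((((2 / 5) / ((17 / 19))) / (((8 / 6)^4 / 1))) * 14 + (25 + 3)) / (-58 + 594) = 163093 / 2915840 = 0.06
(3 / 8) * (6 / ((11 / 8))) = 18 / 11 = 1.64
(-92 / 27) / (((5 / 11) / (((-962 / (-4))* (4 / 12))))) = -243386 / 405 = -600.95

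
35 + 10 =45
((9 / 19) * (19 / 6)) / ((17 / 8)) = 12 / 17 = 0.71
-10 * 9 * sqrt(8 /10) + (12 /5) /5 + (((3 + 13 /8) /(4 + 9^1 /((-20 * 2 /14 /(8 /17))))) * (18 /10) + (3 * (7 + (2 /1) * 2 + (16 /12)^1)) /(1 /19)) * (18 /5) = 54424137 /21400-36 * sqrt(5) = 2462.69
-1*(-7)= 7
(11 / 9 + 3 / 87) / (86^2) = 0.00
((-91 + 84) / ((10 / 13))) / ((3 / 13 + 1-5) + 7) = -169 / 60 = -2.82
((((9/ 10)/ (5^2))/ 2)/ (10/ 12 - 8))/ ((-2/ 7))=189/ 21500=0.01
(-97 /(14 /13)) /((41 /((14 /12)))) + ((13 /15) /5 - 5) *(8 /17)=-1010869 /209100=-4.83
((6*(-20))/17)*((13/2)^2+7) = -5910/17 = -347.65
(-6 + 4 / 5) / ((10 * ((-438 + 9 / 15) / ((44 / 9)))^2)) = -25168 / 387420489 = -0.00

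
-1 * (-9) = 9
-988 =-988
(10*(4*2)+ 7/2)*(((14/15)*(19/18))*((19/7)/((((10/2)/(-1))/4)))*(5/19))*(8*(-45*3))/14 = 25384/7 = 3626.29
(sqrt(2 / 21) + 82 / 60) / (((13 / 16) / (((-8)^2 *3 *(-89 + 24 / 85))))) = -158300672 / 5525 - 7721984 *sqrt(42) / 7735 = -35121.54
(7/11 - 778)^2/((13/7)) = 511837207/1573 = 325389.20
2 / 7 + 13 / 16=123 / 112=1.10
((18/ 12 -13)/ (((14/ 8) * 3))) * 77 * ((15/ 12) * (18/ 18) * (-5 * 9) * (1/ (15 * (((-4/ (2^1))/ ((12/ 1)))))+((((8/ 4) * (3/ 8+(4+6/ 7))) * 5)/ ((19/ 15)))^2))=9160891207215/ 566048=16183947.66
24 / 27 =8 / 9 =0.89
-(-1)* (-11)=-11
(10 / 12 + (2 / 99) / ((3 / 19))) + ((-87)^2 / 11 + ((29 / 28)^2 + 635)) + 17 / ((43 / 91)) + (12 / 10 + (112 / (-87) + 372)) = 2516002748771 / 1451807280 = 1733.01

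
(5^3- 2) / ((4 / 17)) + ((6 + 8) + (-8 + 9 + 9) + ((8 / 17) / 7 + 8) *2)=267933 / 476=562.88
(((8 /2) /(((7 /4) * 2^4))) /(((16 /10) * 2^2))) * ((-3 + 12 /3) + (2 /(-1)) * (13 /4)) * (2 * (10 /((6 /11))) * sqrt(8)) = -3025 * sqrt(2) /336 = -12.73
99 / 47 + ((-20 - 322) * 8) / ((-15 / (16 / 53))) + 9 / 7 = 5096508 / 87185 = 58.46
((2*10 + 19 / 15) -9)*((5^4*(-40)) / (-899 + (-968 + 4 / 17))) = 3128000 / 19041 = 164.28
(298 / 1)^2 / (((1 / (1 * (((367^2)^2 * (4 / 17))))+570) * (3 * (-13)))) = -6444018469326736 / 1613108988031983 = -3.99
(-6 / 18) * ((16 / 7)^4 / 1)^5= -5050304.90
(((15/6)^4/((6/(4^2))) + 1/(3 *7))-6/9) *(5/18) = 21745/756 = 28.76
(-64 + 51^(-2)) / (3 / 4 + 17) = -665852 / 184671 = -3.61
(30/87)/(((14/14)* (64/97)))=485/928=0.52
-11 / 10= -1.10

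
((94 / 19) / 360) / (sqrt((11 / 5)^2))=47 / 7524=0.01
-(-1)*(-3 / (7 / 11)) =-33 / 7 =-4.71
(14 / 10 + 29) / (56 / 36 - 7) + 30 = 5982 / 245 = 24.42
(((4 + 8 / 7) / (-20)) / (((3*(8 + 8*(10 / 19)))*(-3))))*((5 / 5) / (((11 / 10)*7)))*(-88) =-38 / 1421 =-0.03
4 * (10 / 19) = 40 / 19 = 2.11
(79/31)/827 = 79/25637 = 0.00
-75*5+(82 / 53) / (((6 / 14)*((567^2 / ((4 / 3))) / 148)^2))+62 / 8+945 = 48828544158010615 / 84515004834372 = 577.75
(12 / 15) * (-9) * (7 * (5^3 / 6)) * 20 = -21000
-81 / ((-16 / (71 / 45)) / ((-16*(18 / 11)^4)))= -67079664 / 73205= -916.33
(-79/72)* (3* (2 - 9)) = 553/24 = 23.04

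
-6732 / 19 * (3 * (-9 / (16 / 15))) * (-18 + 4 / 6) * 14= -41351310 / 19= -2176384.74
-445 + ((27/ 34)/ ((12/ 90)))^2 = -409.53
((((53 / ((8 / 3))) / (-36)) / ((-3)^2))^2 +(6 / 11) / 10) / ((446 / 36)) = 2393983 / 508654080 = 0.00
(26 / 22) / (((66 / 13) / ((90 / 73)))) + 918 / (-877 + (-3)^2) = -2954157 / 3833522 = -0.77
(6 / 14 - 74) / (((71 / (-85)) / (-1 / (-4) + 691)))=17291125 / 284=60884.24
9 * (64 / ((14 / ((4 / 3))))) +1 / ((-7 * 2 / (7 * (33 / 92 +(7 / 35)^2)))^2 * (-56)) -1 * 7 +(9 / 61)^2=211106297612031 / 4409236160000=47.88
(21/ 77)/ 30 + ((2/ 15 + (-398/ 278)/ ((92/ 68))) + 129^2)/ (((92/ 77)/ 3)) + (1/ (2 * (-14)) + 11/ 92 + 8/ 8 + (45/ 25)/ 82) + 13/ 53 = 41782.42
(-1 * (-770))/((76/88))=16940/19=891.58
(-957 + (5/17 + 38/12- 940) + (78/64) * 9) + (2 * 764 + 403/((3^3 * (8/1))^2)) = -281221423/793152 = -354.56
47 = 47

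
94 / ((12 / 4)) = 94 / 3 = 31.33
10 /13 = 0.77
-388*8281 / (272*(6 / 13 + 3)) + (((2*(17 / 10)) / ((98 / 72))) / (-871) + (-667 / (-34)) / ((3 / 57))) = -23352391709 / 7682220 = -3039.80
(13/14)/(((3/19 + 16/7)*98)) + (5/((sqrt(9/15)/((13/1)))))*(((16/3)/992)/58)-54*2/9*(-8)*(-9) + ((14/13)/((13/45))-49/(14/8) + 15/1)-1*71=-781948589/828100 + 65*sqrt(15)/32364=-944.26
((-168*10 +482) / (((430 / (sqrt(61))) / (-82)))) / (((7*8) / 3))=73677*sqrt(61) / 6020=95.59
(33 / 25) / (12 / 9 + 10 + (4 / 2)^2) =0.09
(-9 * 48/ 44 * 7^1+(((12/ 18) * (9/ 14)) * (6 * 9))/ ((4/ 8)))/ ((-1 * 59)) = 1728/ 4543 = 0.38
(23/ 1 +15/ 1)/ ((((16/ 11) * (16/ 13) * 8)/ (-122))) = -165737/ 512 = -323.71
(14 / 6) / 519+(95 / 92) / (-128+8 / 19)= -416443 / 115741152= -0.00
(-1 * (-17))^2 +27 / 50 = 14477 / 50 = 289.54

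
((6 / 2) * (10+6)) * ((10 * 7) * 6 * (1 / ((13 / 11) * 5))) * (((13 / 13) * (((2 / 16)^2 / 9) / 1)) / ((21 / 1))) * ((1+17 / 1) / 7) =66 / 91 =0.73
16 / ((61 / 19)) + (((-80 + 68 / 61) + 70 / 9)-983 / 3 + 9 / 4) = -859823 / 2196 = -391.54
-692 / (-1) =692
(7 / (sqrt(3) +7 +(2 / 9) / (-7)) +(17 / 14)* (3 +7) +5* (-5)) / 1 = -14918067 / 1265698 -27783* sqrt(3) / 180814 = -12.05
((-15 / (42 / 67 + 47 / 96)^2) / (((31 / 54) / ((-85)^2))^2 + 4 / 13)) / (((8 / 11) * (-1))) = 1688467102888737600000 / 31397355921780035173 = 53.78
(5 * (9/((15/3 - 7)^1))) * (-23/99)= 5.23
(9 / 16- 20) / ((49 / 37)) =-11507 / 784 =-14.68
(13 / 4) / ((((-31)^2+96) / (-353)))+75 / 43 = 0.66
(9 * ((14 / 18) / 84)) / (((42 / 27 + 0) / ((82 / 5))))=123 / 140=0.88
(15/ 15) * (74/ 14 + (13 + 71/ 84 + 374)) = 33023/ 84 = 393.13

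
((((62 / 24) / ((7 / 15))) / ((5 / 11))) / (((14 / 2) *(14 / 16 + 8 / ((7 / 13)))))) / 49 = 682 / 302183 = 0.00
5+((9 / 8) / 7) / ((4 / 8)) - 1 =121 / 28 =4.32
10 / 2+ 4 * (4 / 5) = 41 / 5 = 8.20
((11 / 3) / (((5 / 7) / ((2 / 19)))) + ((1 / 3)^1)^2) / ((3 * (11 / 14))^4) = 21397712 / 1013962455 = 0.02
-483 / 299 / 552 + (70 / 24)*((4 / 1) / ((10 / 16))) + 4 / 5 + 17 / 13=745279 / 35880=20.77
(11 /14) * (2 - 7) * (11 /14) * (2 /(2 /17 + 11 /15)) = -154275 /21266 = -7.25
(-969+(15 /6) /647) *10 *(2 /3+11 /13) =-369894895 /25233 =-14659.17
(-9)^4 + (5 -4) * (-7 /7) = 6560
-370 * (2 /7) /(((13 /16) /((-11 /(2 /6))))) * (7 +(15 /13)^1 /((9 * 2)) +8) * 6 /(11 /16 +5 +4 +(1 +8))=7345536000 /353717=20766.70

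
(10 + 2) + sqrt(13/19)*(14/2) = 7*sqrt(247)/19 + 12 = 17.79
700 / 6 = 350 / 3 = 116.67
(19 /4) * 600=2850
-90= -90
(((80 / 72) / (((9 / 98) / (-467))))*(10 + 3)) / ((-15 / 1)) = 1189916 / 243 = 4896.77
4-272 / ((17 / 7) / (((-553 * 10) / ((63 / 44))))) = 3893156 / 9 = 432572.89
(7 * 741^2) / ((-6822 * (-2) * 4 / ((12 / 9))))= 427063 / 4548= 93.90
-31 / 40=-0.78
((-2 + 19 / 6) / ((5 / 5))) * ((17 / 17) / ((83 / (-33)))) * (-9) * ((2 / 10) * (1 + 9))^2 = 1386 / 83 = 16.70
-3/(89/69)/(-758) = 207/67462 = 0.00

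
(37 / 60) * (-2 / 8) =-37 / 240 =-0.15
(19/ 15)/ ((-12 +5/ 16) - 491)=-304/ 120645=-0.00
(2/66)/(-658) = -1/21714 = -0.00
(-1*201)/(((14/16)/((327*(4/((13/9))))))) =-18929376/91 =-208015.12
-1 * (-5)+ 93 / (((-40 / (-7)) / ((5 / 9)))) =337 / 24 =14.04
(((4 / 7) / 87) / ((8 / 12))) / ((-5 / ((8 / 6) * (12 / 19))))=-32 / 19285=-0.00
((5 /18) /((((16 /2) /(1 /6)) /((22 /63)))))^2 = 3025 /740710656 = 0.00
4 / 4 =1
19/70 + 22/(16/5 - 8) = -1811/420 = -4.31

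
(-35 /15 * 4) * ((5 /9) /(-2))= 70 /27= 2.59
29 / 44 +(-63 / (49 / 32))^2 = 3650957 / 2156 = 1693.39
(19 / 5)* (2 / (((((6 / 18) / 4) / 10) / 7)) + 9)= 6418.20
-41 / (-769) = 41 / 769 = 0.05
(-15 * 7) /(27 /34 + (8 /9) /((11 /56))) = -70686 /3581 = -19.74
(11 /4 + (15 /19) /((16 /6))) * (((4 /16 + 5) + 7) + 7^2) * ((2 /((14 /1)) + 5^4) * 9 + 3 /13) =8297170665 /7904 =1049743.25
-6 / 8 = -3 / 4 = -0.75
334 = 334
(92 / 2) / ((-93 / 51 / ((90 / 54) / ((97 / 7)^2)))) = -191590 / 875037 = -0.22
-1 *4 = -4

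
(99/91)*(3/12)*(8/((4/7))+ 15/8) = 12573/2912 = 4.32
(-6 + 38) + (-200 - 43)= -211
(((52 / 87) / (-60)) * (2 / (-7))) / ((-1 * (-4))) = 13 / 18270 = 0.00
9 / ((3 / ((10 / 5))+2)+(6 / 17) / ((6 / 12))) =306 / 143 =2.14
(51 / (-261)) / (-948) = 17 / 82476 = 0.00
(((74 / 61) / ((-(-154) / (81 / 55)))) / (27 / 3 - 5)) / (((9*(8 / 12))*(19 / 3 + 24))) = 2997 / 188067880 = 0.00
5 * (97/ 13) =485/ 13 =37.31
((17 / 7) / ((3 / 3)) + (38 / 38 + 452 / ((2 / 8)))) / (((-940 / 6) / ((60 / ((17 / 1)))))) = -228240 / 5593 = -40.81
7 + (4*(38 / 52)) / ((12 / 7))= 679 / 78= 8.71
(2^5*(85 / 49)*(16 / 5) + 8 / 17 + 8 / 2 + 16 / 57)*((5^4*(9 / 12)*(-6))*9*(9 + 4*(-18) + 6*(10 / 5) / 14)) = 31784069418750 / 110789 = 286888313.99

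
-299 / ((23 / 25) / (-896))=291200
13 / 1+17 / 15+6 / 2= 257 / 15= 17.13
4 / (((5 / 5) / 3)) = 12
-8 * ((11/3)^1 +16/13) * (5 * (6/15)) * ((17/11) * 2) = -103904/429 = -242.20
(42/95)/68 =21/3230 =0.01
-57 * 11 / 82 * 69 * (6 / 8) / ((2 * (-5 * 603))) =14421 / 219760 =0.07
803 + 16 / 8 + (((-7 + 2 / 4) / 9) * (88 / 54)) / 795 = 155513639 / 193185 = 805.00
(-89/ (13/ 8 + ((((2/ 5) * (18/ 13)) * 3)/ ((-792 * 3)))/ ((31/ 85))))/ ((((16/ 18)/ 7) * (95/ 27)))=-31957497/ 260395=-122.73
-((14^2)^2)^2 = -1475789056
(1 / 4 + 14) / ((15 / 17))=323 / 20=16.15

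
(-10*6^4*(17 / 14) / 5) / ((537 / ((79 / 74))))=-290088 / 46361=-6.26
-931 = -931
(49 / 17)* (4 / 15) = 0.77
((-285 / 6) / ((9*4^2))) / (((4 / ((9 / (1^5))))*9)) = -95 / 1152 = -0.08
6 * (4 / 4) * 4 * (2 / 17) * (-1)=-48 / 17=-2.82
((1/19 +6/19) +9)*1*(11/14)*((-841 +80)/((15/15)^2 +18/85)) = -63326615/13699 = -4622.72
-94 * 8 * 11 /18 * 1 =-4136 /9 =-459.56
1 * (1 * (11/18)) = 11/18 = 0.61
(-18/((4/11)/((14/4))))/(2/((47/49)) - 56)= 4653/1448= 3.21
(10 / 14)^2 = 25 / 49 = 0.51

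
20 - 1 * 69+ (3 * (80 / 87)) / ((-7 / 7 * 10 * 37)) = -52585 / 1073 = -49.01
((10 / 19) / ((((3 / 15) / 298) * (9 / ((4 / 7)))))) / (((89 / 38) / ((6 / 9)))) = 14.17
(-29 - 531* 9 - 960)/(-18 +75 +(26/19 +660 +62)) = -109592/14827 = -7.39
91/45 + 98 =4501/45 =100.02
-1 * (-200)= 200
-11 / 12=-0.92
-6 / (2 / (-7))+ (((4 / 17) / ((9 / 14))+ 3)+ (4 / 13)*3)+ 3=56267 / 1989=28.29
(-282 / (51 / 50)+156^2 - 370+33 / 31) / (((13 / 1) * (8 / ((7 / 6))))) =87394601 / 328848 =265.76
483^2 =233289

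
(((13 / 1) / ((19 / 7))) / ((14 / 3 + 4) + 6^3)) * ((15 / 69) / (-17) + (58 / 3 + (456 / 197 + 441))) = 4864233010 / 493203881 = 9.86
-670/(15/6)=-268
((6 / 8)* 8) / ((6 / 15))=15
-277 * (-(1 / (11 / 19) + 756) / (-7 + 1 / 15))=-34631925 / 1144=-30272.66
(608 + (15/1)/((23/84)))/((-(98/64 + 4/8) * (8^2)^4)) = -0.00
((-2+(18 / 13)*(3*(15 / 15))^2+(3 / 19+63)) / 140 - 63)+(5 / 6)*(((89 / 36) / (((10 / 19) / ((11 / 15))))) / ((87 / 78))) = -9731257811 / 162456840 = -59.90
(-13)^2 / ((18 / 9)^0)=169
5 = 5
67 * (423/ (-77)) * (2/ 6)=-9447/ 77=-122.69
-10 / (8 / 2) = -5 / 2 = -2.50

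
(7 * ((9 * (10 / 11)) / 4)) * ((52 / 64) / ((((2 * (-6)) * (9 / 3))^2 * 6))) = 455 / 304128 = 0.00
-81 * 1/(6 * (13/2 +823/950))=-12825/6998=-1.83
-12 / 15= -4 / 5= -0.80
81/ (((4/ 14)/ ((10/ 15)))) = 189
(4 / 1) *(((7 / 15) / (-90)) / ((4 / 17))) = -119 / 1350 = -0.09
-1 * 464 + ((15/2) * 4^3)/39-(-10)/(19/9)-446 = -220560/247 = -892.96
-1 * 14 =-14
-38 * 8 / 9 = -304 / 9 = -33.78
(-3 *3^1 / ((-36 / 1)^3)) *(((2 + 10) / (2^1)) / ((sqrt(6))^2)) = 1 / 5184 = 0.00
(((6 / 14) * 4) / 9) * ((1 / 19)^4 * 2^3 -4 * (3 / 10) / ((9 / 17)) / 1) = -17723176 / 41051115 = -0.43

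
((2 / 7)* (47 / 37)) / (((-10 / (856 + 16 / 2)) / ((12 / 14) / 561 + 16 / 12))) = -70955712 / 1695155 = -41.86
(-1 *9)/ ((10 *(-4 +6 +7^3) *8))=-3/ 9200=-0.00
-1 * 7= -7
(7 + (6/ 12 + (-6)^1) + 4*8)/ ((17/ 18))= 603/ 17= 35.47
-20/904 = -5/226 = -0.02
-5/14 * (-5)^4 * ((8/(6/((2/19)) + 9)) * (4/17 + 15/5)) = -31250/357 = -87.54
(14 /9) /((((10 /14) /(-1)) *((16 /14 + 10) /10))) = -686 /351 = -1.95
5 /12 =0.42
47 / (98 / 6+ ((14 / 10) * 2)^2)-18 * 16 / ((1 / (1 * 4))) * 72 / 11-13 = -7551.42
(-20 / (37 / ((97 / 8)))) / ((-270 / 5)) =485 / 3996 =0.12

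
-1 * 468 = -468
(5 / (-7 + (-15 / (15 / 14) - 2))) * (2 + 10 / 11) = -160 / 253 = -0.63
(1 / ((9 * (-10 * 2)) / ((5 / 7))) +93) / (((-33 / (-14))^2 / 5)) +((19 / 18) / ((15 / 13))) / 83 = 680876411 / 8134830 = 83.70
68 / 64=17 / 16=1.06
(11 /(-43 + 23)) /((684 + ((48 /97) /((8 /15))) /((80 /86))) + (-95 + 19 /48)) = -12804 /13744355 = -0.00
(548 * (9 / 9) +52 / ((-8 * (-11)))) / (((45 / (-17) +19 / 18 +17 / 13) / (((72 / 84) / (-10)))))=72015723 / 434665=165.68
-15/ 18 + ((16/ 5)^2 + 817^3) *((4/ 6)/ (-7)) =-51937003.05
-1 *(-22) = 22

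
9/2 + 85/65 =5.81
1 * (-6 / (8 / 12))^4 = 6561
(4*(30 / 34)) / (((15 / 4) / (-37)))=-592 / 17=-34.82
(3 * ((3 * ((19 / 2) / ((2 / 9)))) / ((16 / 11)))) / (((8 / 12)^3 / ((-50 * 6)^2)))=2571091875 / 32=80346621.09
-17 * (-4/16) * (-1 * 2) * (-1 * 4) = 34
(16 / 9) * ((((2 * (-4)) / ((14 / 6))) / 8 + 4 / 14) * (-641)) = 10256 / 63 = 162.79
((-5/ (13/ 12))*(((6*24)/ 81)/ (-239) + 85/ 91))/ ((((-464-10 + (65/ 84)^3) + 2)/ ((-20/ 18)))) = -113760908800/ 11288543850233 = -0.01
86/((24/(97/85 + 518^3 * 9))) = 4482486586.09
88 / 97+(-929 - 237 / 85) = -7675114 / 8245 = -930.88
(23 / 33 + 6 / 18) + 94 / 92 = 3115 / 1518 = 2.05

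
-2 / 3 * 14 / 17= -28 / 51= -0.55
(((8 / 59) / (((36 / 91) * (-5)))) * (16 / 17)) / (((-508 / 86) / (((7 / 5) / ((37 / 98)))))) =42949088 / 1060446825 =0.04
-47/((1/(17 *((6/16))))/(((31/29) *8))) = -74307/29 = -2562.31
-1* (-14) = 14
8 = 8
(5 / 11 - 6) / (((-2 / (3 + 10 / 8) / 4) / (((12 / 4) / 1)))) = 3111 / 22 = 141.41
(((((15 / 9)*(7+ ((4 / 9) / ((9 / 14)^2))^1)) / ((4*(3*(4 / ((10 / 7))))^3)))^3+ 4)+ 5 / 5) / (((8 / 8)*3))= 3968677754660319888847465 / 2381206565663869521199104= 1.67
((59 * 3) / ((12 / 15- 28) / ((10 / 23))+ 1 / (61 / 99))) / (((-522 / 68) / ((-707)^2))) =1529113068350 / 8084823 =189133.77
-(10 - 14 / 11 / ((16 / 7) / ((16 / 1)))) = -12 / 11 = -1.09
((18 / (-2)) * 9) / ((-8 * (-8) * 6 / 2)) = -27 / 64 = -0.42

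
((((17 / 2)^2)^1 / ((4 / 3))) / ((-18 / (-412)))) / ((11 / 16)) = 59534 / 33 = 1804.06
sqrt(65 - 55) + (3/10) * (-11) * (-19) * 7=sqrt(10) + 4389/10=442.06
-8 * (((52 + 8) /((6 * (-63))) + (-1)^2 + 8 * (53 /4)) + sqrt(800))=-53848 /63 - 160 * sqrt(2)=-1081.00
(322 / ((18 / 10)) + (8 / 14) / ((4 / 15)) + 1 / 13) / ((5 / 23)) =3411544 / 4095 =833.10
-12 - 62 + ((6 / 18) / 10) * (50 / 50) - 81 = -154.97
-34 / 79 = -0.43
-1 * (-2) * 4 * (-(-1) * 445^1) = 3560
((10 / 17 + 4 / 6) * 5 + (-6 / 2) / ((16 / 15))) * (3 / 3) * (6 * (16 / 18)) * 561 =31075 / 3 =10358.33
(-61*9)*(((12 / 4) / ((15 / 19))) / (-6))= 3477 / 10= 347.70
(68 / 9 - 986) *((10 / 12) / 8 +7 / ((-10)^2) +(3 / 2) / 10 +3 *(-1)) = 14138033 / 5400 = 2618.15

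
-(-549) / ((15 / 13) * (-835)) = -0.57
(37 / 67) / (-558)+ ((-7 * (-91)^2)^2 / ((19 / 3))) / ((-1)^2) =376870293315359 / 710334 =530553645.63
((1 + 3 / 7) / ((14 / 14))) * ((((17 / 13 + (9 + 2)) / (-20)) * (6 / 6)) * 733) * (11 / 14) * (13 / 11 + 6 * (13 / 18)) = -58640 / 21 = -2792.38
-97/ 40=-2.42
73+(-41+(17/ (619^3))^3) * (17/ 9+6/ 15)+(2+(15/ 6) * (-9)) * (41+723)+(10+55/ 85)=-53319481120414872360048572199562/ 3402170085564068067037590645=-15672.20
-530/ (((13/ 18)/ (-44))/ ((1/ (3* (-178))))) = -60.47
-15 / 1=-15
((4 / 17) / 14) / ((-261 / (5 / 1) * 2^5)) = -5 / 496944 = -0.00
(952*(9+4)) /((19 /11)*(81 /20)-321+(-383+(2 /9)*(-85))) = -24504480 /1417469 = -17.29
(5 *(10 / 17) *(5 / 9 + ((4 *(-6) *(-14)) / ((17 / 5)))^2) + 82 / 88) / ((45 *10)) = 63.84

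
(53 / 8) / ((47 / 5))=265 / 376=0.70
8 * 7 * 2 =112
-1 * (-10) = 10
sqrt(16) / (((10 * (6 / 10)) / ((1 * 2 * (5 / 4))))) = 1.67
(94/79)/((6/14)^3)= 32242/2133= 15.12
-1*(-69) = 69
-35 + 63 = 28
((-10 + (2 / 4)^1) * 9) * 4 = -342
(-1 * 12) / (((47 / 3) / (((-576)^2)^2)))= -3962711310336 / 47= -84313006602.89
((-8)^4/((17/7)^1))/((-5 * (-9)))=28672/765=37.48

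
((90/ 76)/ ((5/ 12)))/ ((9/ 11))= 66/ 19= 3.47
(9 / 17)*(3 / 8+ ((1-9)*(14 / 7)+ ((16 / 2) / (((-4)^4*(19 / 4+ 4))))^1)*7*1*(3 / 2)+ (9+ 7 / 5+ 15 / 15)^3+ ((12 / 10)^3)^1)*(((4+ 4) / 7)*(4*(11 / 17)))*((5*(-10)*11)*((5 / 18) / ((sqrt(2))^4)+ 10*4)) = -183714289473 / 4046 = -45406398.78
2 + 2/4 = 5/2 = 2.50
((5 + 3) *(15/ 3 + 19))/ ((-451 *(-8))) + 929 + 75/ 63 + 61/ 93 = 930.90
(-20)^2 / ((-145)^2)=16 / 841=0.02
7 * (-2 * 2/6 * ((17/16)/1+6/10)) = -931/120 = -7.76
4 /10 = 2 /5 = 0.40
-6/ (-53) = 6/ 53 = 0.11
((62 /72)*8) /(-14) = -31 /63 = -0.49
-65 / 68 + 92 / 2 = 3063 / 68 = 45.04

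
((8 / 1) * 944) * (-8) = -60416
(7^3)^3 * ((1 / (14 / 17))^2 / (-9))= -238003927 / 36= -6611220.19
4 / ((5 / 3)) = 12 / 5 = 2.40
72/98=36/49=0.73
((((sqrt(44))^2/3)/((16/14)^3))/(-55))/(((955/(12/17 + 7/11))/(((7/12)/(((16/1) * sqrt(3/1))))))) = -602651 * sqrt(3)/197500723200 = -0.00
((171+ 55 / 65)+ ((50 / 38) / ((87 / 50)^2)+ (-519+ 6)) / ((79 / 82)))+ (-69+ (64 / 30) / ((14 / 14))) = -315363706357 / 738469485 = -427.05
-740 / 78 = -370 / 39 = -9.49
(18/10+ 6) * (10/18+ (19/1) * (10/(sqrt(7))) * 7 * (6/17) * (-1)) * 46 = 598/3 - 409032 * sqrt(7)/17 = -63459.31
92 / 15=6.13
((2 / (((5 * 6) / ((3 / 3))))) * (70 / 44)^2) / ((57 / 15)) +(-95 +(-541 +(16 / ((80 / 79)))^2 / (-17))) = -7628692483 / 11724900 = -650.64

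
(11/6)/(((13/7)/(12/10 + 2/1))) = 3.16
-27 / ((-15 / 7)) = 63 / 5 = 12.60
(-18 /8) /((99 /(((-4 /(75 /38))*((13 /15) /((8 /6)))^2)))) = 3211 /165000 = 0.02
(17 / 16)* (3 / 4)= 51 / 64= 0.80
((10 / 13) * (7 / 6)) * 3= 35 / 13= 2.69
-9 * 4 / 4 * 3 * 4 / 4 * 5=-135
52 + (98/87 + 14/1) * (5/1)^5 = 4117024/87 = 47322.11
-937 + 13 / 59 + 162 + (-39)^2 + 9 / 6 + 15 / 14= 309251 / 413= 748.79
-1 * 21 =-21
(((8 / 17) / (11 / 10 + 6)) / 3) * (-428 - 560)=-79040 / 3621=-21.83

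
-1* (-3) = 3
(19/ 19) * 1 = 1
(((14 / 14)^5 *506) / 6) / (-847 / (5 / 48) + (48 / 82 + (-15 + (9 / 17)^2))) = -14988985 / 1447711002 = -0.01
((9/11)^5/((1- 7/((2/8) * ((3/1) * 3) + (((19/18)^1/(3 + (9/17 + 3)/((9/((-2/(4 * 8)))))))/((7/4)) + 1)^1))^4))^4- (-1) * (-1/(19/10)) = -8627657174766468105031519655109951310446499070984496095342372870440811680801421229392564581340597215208311/16766156015028841327109201542262406111885569620025093752197934253386297480941583418016947974300965975586339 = -0.51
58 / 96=29 / 48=0.60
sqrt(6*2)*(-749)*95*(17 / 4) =-1047574.64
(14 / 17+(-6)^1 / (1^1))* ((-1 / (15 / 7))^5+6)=-399470984 / 12909375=-30.94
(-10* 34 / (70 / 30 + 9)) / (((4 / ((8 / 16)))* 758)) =-15 / 3032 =-0.00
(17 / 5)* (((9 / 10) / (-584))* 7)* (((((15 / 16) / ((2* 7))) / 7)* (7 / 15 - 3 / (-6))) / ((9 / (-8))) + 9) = -539291 / 1635200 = -0.33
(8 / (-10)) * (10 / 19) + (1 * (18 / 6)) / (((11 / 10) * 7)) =-46 / 1463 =-0.03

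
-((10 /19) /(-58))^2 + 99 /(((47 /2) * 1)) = 60111823 /14269247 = 4.21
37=37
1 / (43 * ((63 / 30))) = 10 / 903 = 0.01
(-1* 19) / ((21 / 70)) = -190 / 3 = -63.33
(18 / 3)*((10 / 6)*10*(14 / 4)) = 350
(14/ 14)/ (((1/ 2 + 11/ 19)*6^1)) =19/ 123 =0.15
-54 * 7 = -378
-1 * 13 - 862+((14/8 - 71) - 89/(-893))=-3372505/3572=-944.15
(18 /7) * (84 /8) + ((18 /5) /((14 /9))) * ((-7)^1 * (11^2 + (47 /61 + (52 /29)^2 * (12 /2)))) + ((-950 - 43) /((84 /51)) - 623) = -25023252361 /7182140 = -3484.09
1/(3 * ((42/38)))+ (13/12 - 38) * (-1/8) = 9911/2016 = 4.92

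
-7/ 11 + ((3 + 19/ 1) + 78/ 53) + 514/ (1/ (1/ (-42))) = 129742/ 12243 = 10.60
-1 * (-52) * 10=520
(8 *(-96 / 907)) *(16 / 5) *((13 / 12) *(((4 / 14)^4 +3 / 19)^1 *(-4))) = 399732736 / 206882165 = 1.93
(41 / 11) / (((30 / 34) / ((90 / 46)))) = 2091 / 253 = 8.26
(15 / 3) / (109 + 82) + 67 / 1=12802 / 191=67.03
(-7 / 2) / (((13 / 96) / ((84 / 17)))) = -28224 / 221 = -127.71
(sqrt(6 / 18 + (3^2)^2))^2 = 244 / 3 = 81.33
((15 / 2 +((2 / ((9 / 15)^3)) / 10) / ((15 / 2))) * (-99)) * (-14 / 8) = 95095 / 72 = 1320.76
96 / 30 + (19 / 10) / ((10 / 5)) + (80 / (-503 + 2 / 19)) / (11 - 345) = 26491411 / 6382740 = 4.15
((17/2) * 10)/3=85/3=28.33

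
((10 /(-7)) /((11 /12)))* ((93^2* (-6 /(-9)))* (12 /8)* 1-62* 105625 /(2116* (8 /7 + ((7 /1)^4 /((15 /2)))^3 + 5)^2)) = -13478.96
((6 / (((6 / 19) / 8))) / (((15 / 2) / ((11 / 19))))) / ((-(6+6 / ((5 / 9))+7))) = -176 / 357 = -0.49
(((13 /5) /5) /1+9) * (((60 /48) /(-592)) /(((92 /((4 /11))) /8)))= -119 /187220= -0.00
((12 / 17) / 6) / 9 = 2 / 153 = 0.01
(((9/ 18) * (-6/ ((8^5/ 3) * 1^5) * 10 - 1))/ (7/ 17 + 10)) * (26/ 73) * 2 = -1820377/ 52924416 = -0.03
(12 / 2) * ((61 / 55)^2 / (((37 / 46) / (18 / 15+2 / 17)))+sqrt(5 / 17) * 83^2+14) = 22512.60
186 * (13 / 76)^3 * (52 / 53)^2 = 34530249 / 38533862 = 0.90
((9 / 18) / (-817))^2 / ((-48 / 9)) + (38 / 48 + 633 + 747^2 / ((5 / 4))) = 286459146707083 / 640789440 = 447040.99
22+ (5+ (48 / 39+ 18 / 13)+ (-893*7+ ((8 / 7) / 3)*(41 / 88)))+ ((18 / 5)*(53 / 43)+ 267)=-3841439198 / 645645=-5949.77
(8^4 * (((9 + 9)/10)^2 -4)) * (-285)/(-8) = -554496/5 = -110899.20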